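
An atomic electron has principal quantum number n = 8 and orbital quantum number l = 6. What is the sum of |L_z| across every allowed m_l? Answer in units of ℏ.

m_l runs from −6 to 6, i.e. {-6, -5, -4, -3, -2, -1, 0, 1, 2, 3, 4, 5, 6}.
Σ|m_l| = l(l+1) = 42.

Σ|L_z| = 42 ℏ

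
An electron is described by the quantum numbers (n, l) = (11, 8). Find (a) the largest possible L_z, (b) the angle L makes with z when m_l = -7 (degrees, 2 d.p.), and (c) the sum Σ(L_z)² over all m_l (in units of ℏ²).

L_z,max = 8ℏ; θ(m_l=-7) ≈ 145.58°; Σ(L_z)² = 408 ℏ²

L_z,max = lℏ = 8ℏ.
For m_l = -7: cos θ = -7/√72, θ ≈ 145.58°.
Σ m_l² = 408, so Σ(L_z)² = 408 ℏ².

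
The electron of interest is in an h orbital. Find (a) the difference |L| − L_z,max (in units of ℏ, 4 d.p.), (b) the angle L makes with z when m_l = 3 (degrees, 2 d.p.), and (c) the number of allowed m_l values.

|L|−L_z,max ≈ 0.4772ℏ; θ(m_l=3) ≈ 56.79°; 11 values

The letter h corresponds to l = 5.
|L| − L_z,max = (√30 − 5)ℏ ≈ 0.4772ℏ.
For m_l = 3: cos θ = 3/√30, θ ≈ 56.79°.
There are 2l+1 = 11 values of m_l.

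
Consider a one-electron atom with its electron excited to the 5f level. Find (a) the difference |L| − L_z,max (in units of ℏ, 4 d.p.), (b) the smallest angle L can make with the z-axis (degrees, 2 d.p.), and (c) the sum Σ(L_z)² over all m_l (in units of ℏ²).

|L|−L_z,max ≈ 0.4641ℏ; θ_min ≈ 30.00°; Σ(L_z)² = 28 ℏ²

The 5f level has l = 3.
|L| − L_z,max = (2√3 − 3)ℏ ≈ 0.4641ℏ.
cos θ_min = 3/√12, so θ_min ≈ 30.00°.
Σ m_l² = 28, so Σ(L_z)² = 28 ℏ².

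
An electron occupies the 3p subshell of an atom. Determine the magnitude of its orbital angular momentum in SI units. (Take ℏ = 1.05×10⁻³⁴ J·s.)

|L| = 1.48×10⁻³⁴ J·s

For 3p, l = 1.
|L| = ℏ√(l(l+1)) = ℏ√(1·2) = √2 ℏ
Numerically, |L| = 1.414 × (1.05×10⁻³⁴ J·s) = 1.48×10⁻³⁴ J·s.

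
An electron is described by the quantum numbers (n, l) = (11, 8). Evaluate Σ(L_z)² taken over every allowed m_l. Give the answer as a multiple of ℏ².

The allowed m_l values are -8, -7, -6, -5, -4, -3, -2, -1, 0, 1, 2, 3, 4, 5, 6, 7, 8.
Σ m_l² = 2·(1 + 4 + 9 + 16 + 25 + 36 + 49 + 64) = 408.

Σ(L_z)² = 408 ℏ²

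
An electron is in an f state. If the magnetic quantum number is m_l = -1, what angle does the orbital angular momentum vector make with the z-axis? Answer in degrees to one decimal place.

The letter f corresponds to l = 3.
|L| = ℏ√(l(l+1)) = 2√3 ℏ.
L_z = m_l ℏ = −1ℏ.
cos θ = L_z/|L| = -1/√12, so θ ≈ 106.8°.

θ ≈ 106.8°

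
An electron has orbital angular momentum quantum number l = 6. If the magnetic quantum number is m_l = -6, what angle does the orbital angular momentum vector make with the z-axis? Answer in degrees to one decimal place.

θ ≈ 157.8°

|L| = √(l(l+1)) ℏ = √42 ℏ.
L_z = m_l ℏ = −6ℏ.
cos θ = L_z/|L| = -6/√42, so θ ≈ 157.8°.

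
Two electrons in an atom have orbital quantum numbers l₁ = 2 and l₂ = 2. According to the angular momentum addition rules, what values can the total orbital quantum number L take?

L = 0, 1, 2, 3, 4

L runs from |2 − 2| = 0 to 2 + 2 = 4.
L ∈ {0, 1, 2, 3, 4}.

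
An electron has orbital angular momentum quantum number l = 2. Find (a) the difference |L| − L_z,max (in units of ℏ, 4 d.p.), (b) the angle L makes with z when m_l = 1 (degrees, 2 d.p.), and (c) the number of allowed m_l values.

|L| − L_z,max = (√6 − 2)ℏ ≈ 0.4495ℏ.
For m_l = 1: cos θ = 1/√6, θ ≈ 65.91°.
There are 2l+1 = 5 values of m_l.

|L|−L_z,max ≈ 0.4495ℏ; θ(m_l=1) ≈ 65.91°; 5 values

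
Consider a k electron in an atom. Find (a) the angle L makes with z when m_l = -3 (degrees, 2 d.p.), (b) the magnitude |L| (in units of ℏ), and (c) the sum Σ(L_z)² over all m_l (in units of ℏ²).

A k state has l = 7.
For m_l = -3: cos θ = -3/√56, θ ≈ 113.63°.
|L| = ℏ√(7·8) = 2√14 ℏ ≈ 7.483ℏ.
Σ m_l² = 280, so Σ(L_z)² = 280 ℏ².

θ(m_l=-3) ≈ 113.63°; |L| = 2√14 ℏ ≈ 7.483ℏ; Σ(L_z)² = 280 ℏ²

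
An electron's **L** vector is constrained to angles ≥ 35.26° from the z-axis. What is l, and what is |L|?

cos θ_min = l/√(l(l+1)) = √(l/(l+1)), so l/(l+1) = cos²(35.26°) = 0.6667.
l = cos²θ/sin²θ ≈ 2.
Then |L| = ℏ√(2·3) = √6 ℏ.

l = 2, |L| = √6 ℏ ≈ 2.449ℏ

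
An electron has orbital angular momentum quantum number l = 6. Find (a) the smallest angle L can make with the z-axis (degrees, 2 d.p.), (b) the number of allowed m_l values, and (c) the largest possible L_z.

cos θ_min = 6/√42, so θ_min ≈ 22.21°.
There are 2l+1 = 13 values of m_l.
L_z,max = lℏ = 6ℏ.

θ_min ≈ 22.21°; 13 values; L_z,max = 6ℏ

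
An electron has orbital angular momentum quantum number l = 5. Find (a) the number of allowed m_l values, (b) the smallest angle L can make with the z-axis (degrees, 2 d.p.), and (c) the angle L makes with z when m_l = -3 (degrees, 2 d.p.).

There are 2l+1 = 11 values of m_l.
cos θ_min = 5/√30, so θ_min ≈ 24.09°.
For m_l = -3: cos θ = -3/√30, θ ≈ 123.21°.

11 values; θ_min ≈ 24.09°; θ(m_l=-3) ≈ 123.21°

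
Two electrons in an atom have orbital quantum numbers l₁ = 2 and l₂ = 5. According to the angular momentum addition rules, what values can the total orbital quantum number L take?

L = 3, 4, 5, 6, 7

L runs from |2 − 5| = 3 to 2 + 5 = 7.
So L can be 3, 4, 5, 6, 7.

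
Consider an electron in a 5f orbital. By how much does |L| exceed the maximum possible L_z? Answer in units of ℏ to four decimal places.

|L| − L_z,max ≈ 0.4641ℏ

5f means n = 5, l = 3.
|L| = 2√3 ℏ ≈ 3.4641ℏ, while L_z,max = lℏ = 3ℏ.
The difference is (2√3 − 3)ℏ ≈ 0.4641ℏ.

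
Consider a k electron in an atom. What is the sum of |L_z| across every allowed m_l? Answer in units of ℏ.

For a k orbital, l = 7.
m_l runs from −7 to 7, i.e. {-7, -6, -5, -4, -3, -2, -1, 0, 1, 2, 3, 4, 5, 6, 7}.
Σ|m_l| = 2(1+2+…+7) = 56.

Σ|L_z| = 56 ℏ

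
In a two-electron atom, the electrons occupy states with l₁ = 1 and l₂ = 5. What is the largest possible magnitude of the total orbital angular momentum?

Angular momentum addition gives L = |l₁ − l₂|, …, l₁ + l₂.
L ∈ {4, 5, 6}.
The largest magnitude corresponds to L = 6: |L_tot| = ℏ√(6·7) = √42 ℏ.

|L_tot|_max = √42 ℏ ≈ 6.481ℏ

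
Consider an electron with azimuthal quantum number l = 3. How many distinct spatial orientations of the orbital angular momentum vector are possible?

7

The number of m_l values is 2l + 1 = 2·3 + 1 = 7.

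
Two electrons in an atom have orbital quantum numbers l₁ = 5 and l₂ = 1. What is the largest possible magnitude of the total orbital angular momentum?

L runs from |5 − 1| = 4 to 5 + 1 = 6.
Allowed values: L = 4, 5, 6.
The largest magnitude corresponds to L = 6: |L_tot| = ℏ√(6·7) = √42 ℏ.

|L_tot|_max = √42 ℏ ≈ 6.481ℏ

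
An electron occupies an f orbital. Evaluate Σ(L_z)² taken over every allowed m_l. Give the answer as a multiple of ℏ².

F corresponds to l = 3.
The allowed m_l values are -3, -2, -1, 0, 1, 2, 3.
Summing m² from −3 to 3: Σ m_l² = 28.

Σ(L_z)² = 28 ℏ²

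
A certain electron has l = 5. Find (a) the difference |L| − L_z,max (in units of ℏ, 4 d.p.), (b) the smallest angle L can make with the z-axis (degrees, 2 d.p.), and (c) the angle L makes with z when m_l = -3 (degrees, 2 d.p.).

|L|−L_z,max ≈ 0.4772ℏ; θ_min ≈ 24.09°; θ(m_l=-3) ≈ 123.21°

|L| − L_z,max = (√30 − 5)ℏ ≈ 0.4772ℏ.
cos θ_min = 5/√30, so θ_min ≈ 24.09°.
For m_l = -3: cos θ = -3/√30, θ ≈ 123.21°.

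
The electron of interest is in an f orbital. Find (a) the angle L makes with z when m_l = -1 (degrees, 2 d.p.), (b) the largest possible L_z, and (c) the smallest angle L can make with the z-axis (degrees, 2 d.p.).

θ(m_l=-1) ≈ 106.78°; L_z,max = 3ℏ; θ_min ≈ 30.00°

For an f orbital, l = 3.
For m_l = -1: cos θ = -1/√12, θ ≈ 106.78°.
L_z,max = lℏ = 3ℏ.
cos θ_min = 3/√12, so θ_min ≈ 30.00°.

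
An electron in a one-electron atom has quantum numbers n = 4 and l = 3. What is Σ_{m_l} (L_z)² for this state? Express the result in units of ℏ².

m_l runs from −3 to 3, i.e. {-3, -2, -1, 0, 1, 2, 3}.
Summing m² from −3 to 3: Σ m_l² = 28.

Σ(L_z)² = 28 ℏ²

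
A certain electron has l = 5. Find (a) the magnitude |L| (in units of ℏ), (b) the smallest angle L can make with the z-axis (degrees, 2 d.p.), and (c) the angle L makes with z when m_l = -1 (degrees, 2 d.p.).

|L| = √30 ℏ ≈ 5.477ℏ; θ_min ≈ 24.09°; θ(m_l=-1) ≈ 100.52°

|L| = ℏ√(5·6) = √30 ℏ ≈ 5.477ℏ.
cos θ_min = 5/√30, so θ_min ≈ 24.09°.
For m_l = -1: cos θ = -1/√30, θ ≈ 100.52°.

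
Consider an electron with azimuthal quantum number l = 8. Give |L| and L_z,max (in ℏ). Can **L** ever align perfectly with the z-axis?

|L| = 6√2 ℏ ≈ 8.4853ℏ, while L_z,max = lℏ = 8ℏ.
Since |L| > L_z,max, the vector can never point exactly along z; the closest it comes is θ_min = arccos(8/√72) ≈ 19.5°.

No: L_z,max = 8ℏ < |L| = 6√2 ℏ ≈ 8.485ℏ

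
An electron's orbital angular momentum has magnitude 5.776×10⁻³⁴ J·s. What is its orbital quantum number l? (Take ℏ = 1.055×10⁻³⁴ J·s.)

l = 5

Dividing by ℏ: |L|/ℏ ≈ 5.475.
(|L|/ℏ)² = l(l+1) ≈ 29.97 ⇒ l = 5.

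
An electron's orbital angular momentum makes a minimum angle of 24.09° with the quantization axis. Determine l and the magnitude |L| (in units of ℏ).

l = 5, |L| = √30 ℏ ≈ 5.477ℏ

cos²θ_min = l/(l+1) = 0.8334.
l = cos²θ/sin²θ ≈ 5.
Then |L| = ℏ√(5·6) = √30 ℏ.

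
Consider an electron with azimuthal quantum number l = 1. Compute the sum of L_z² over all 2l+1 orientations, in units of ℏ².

Σ(L_z)² = 2 ℏ²

The allowed m_l values are -1, 0, 1.
Σ m_l² = 2·(1) = 2.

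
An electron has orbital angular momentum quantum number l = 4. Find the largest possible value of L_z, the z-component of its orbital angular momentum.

L_z = m_l ℏ with m_l ∈ {−4, …, 4}; the maximum is m_l = 4.

L_z,max = 4ℏ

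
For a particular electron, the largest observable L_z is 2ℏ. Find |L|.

The maximum L_z equals lℏ, giving l = 2.
Then |L| = ℏ√(2·3) = √6 ℏ.

|L| = √6 ℏ ≈ 2.449ℏ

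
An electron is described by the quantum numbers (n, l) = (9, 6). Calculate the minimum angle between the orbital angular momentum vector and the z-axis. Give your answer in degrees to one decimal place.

θ_min ≈ 22.2°

|L| = ℏ√(l(l+1)) = √42 ℏ.
The smallest angle corresponds to the largest L_z, i.e. m_l = l = 6, giving L_z = 6ℏ.
cos θ_min = 6/√42, so θ_min ≈ 22.2°.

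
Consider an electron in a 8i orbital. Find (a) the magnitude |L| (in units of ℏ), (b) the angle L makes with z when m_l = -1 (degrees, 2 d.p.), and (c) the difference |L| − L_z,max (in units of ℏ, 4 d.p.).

For 8i, l = 6.
|L| = ℏ√(6·7) = √42 ℏ ≈ 6.481ℏ.
For m_l = -1: cos θ = -1/√42, θ ≈ 98.88°.
|L| − L_z,max = (√42 − 6)ℏ ≈ 0.4807ℏ.

|L| = √42 ℏ ≈ 6.481ℏ; θ(m_l=-1) ≈ 98.88°; |L|−L_z,max ≈ 0.4807ℏ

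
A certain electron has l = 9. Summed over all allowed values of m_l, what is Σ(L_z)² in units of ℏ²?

Σ(L_z)² = 570 ℏ²

The allowed m_l values are -9, -8, -7, -6, -5, -4, -3, -2, -1, 0, 1, 2, 3, 4, 5, 6, 7, 8, 9.
Σ m_l² = l(l+1)(2l+1)/3 = 9·10·19/3 = 570.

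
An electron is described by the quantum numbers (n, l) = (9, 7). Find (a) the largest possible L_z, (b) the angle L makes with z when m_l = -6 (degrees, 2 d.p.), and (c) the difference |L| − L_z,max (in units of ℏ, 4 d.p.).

L_z,max = 7ℏ; θ(m_l=-6) ≈ 143.30°; |L|−L_z,max ≈ 0.4833ℏ

L_z,max = lℏ = 7ℏ.
For m_l = -6: cos θ = -6/√56, θ ≈ 143.30°.
|L| − L_z,max = (2√14 − 7)ℏ ≈ 0.4833ℏ.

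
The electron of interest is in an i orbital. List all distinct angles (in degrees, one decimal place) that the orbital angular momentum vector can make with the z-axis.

For an i orbital, l = 6.
|L|² = l(l+1)ℏ² = 42ℏ², so |L| = √42 ℏ.
cos θ = m_l/√42 for each m_l ∈ {-6, -5, -4, -3, -2, -1, 0, 1, 2, 3, 4, 5, 6}.

θ ∈ {22.2°, 39.5°, 51.9°, 62.4°, 72.0°, 81.1°, 90.0°, 98.9°, 108.0°, 117.6°, 128.1°, 140.5°, 157.8°}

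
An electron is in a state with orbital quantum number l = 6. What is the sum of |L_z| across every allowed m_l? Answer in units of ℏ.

m_l ∈ {-6, -5, -4, -3, -2, -1, 0, 1, 2, 3, 4, 5, 6}.
Σ|m_l| = l(l+1) = 42.

Σ|L_z| = 42 ℏ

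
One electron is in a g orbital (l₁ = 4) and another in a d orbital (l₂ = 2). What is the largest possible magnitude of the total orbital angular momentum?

The total orbital quantum number L ranges from |l₁ − l₂| to l₁ + l₂ in integer steps.
Allowed values: L = 2, 3, 4, 5, 6.
The largest magnitude corresponds to L = 6: |L_tot| = ℏ√(6·7) = √42 ℏ.

|L_tot|_max = √42 ℏ ≈ 6.481ℏ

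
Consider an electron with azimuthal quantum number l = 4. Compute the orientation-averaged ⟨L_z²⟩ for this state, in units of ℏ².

m_l runs from −4 to 4, i.e. {-4, -3, -2, -1, 0, 1, 2, 3, 4}.
Average of L_z² over 9 states: 60/9 ℏ² = 6.667 ℏ².

⟨L_z²⟩ = 6.667 ℏ²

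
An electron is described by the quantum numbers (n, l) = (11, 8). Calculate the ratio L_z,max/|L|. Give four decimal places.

L_z,max/|L| = 0.9428

|L| = 6√2 ℏ ≈ 8.4853ℏ, while L_z,max = lℏ = 8ℏ.
L_z,max/|L| = 8/√72 = 0.9428.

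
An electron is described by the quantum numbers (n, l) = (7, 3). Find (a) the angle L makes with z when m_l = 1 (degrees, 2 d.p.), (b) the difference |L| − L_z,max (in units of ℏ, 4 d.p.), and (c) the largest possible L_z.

θ(m_l=1) ≈ 73.22°; |L|−L_z,max ≈ 0.4641ℏ; L_z,max = 3ℏ

For m_l = 1: cos θ = 1/√12, θ ≈ 73.22°.
|L| − L_z,max = (2√3 − 3)ℏ ≈ 0.4641ℏ.
L_z,max = lℏ = 3ℏ.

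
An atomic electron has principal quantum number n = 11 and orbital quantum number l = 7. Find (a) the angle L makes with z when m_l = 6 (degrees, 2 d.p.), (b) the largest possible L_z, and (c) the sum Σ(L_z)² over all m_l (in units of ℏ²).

For m_l = 6: cos θ = 6/√56, θ ≈ 36.70°.
L_z,max = lℏ = 7ℏ.
Σ m_l² = 280, so Σ(L_z)² = 280 ℏ².

θ(m_l=6) ≈ 36.70°; L_z,max = 7ℏ; Σ(L_z)² = 280 ℏ²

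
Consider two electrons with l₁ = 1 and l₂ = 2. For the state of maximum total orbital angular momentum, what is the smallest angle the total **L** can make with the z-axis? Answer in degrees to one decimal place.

θ_min ≈ 30.0°

Angular momentum addition gives L = |l₁ − l₂|, …, l₁ + l₂.
Allowed values: L = 1, 2, 3.
The maximum is L = 3, with |L_tot| = ℏ√(3·4) = 2√3 ℏ.
The minimum angle with z is arccos(3/√12) ≈ 30.0°.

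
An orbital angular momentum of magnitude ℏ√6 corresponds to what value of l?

Since |L|² = l(l+1)ℏ², l(l+1) = 6.
Solving: l = 2.

l = 2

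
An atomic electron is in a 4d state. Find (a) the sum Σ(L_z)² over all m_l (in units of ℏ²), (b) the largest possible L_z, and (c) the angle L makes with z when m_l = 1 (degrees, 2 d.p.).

Σ(L_z)² = 10 ℏ²; L_z,max = 2ℏ; θ(m_l=1) ≈ 65.91°

4d means n = 4, l = 2.
Σ m_l² = 10, so Σ(L_z)² = 10 ℏ².
L_z,max = lℏ = 2ℏ.
For m_l = 1: cos θ = 1/√6, θ ≈ 65.91°.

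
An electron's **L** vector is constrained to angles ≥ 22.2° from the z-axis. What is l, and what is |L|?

l = 6, |L| = √42 ℏ ≈ 6.481ℏ

cos²θ_min = l/(l+1) = 0.8572.
Solving: l = 6.
Then |L| = ℏ√(6·7) = √42 ℏ.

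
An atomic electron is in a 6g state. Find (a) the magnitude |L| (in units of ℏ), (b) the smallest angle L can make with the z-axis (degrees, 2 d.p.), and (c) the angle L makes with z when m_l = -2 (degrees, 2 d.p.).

For 6g, l = 4.
|L| = ℏ√(4·5) = 2√5 ℏ ≈ 4.472ℏ.
cos θ_min = 4/√20, so θ_min ≈ 26.57°.
For m_l = -2: cos θ = -2/√20, θ ≈ 116.57°.

|L| = 2√5 ℏ ≈ 4.472ℏ; θ_min ≈ 26.57°; θ(m_l=-2) ≈ 116.57°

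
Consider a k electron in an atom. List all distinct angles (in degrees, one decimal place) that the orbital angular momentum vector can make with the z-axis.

A k state has l = 7.
|L|² = l(l+1)ℏ² = 56ℏ², so |L| = 2√14 ℏ.
cos θ = m_l/√56 for each m_l ∈ {-7, -6, -5, -4, -3, -2, -1, 0, 1, 2, 3, 4, 5, 6, 7}.

θ ∈ {20.7°, 36.7°, 48.1°, 57.7°, 66.4°, 74.5°, 82.3°, 90.0°, 97.7°, 105.5°, 113.6°, 122.3°, 131.9°, 143.3°, 159.3°}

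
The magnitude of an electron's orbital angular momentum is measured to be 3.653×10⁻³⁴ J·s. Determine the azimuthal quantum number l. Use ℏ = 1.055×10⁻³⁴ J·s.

Dividing by ℏ: |L|/ℏ ≈ 3.463.
Set l(l+1) = 11.99; the integer solution is l = 3.

l = 3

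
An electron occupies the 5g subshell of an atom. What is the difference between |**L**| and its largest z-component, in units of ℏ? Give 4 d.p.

|L| − L_z,max ≈ 0.4721ℏ

The 5g subshell has l = 4.
|L| = 2√5 ℏ ≈ 4.4721ℏ, while L_z,max = lℏ = 4ℏ.
The difference is (2√5 − 4)ℏ ≈ 0.4721ℏ.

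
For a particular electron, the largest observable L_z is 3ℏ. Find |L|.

The maximum L_z equals lℏ, giving l = 3.
|L| = √(l(l+1)) ℏ = 2√3 ℏ.

|L| = 2√3 ℏ ≈ 3.464ℏ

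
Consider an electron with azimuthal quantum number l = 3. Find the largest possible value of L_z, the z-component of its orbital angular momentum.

L_z = m_l ℏ with m_l ∈ {−3, …, 3}; the maximum is m_l = 3.

L_z,max = 3ℏ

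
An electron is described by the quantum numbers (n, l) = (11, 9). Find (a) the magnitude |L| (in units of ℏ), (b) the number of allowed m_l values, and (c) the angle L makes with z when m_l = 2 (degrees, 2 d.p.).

|L| = 3√10 ℏ ≈ 9.487ℏ; 19 values; θ(m_l=2) ≈ 77.83°

|L| = ℏ√(9·10) = 3√10 ℏ ≈ 9.487ℏ.
There are 2l+1 = 19 values of m_l.
For m_l = 2: cos θ = 2/√90, θ ≈ 77.83°.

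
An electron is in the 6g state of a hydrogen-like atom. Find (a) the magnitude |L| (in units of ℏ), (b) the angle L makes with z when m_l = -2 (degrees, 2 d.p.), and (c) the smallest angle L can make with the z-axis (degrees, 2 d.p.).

The 6g subshell has l = 4.
|L| = ℏ√(4·5) = 2√5 ℏ ≈ 4.472ℏ.
For m_l = -2: cos θ = -2/√20, θ ≈ 116.57°.
cos θ_min = 4/√20, so θ_min ≈ 26.57°.

|L| = 2√5 ℏ ≈ 4.472ℏ; θ(m_l=-2) ≈ 116.57°; θ_min ≈ 26.57°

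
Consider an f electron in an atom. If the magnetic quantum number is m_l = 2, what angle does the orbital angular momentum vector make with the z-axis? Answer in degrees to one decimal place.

For an f orbital, l = 3.
|L| = √(l(l+1)) ℏ = 2√3 ℏ.
L_z = m_l ℏ = 2ℏ.
cos θ = L_z/|L| = 2/√12, so θ ≈ 54.7°.

θ ≈ 54.7°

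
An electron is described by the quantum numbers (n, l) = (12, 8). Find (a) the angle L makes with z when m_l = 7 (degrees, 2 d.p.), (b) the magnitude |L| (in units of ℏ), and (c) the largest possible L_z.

For m_l = 7: cos θ = 7/√72, θ ≈ 34.42°.
|L| = ℏ√(8·9) = 6√2 ℏ ≈ 8.485ℏ.
L_z,max = lℏ = 8ℏ.

θ(m_l=7) ≈ 34.42°; |L| = 6√2 ℏ ≈ 8.485ℏ; L_z,max = 8ℏ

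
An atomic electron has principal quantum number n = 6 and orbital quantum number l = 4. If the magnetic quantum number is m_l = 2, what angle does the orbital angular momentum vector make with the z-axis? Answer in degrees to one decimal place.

θ ≈ 63.4°

|L| = ℏ√(l(l+1)) = 2√5 ℏ.
L_z = m_l ℏ = 2ℏ.
cos θ = L_z/|L| = 2/√20, so θ ≈ 63.4°.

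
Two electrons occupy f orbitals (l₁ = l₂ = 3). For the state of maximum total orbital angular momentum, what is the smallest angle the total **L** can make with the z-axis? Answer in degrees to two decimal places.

By the triangle rule, |l₁ − l₂| ≤ L ≤ l₁ + l₂.
So L can be 0, 1, 2, 3, 4, 5, 6.
The maximum is L = 6, with |L_tot| = ℏ√(6·7) = √42 ℏ.
The minimum angle with z is arccos(6/√42) ≈ 22.21°.

θ_min ≈ 22.21°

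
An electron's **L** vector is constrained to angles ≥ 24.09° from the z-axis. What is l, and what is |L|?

cos²θ_min = l/(l+1) = 0.8334.
Thus l = 0.8334/(1 − 0.8334) ≈ 5.
Then |L| = ℏ√(5·6) = √30 ℏ.

l = 5, |L| = √30 ℏ ≈ 5.477ℏ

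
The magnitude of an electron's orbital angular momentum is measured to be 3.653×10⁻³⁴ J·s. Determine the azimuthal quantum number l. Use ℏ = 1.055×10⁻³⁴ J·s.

In units of ℏ, |L| ≈ 3.463.
l(l+1) ≈ 3.463² ≈ 11.99, so l = 3.

l = 3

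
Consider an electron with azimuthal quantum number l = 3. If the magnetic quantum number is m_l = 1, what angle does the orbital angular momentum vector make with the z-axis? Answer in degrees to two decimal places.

θ ≈ 73.22°

|L|² = l(l+1)ℏ² = 12ℏ², so |L| = 2√3 ℏ.
L_z = m_l ℏ = 1ℏ.
cos θ = L_z/|L| = 1/√12, so θ ≈ 73.22°.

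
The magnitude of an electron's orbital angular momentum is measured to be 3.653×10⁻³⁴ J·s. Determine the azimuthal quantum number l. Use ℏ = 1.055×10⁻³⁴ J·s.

Dividing by ℏ: |L|/ℏ ≈ 3.463.
Set l(l+1) = 11.99; the integer solution is l = 3.

l = 3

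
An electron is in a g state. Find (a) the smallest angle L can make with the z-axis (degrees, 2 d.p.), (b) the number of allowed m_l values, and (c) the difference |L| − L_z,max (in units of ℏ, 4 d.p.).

θ_min ≈ 26.57°; 9 values; |L|−L_z,max ≈ 0.4721ℏ

For a g orbital, l = 4.
cos θ_min = 4/√20, so θ_min ≈ 26.57°.
There are 2l+1 = 9 values of m_l.
|L| − L_z,max = (2√5 − 4)ℏ ≈ 0.4721ℏ.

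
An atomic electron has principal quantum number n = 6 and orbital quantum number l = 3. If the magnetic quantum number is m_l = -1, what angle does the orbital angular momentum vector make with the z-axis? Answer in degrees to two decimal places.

|L| = ℏ√(l(l+1)) = 2√3 ℏ.
L_z = m_l ℏ = −1ℏ.
cos θ = L_z/|L| = -1/√12, so θ ≈ 106.78°.

θ ≈ 106.78°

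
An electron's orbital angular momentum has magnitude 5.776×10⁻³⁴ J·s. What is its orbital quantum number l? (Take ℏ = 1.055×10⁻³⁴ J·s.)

Dividing by ℏ: |L|/ℏ ≈ 5.475.
(|L|/ℏ)² = l(l+1) ≈ 29.97 ⇒ l = 5.

l = 5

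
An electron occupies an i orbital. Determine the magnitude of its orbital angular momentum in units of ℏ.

|L| = √42 ℏ ≈ 6.481ℏ

An i state has l = 6.
|L| = ℏ√(l(l+1)) = ℏ√(6·7) = √42 ℏ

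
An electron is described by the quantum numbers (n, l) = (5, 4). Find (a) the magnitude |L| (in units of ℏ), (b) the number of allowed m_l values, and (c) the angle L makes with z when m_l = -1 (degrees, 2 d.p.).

|L| = ℏ√(4·5) = 2√5 ℏ ≈ 4.472ℏ.
There are 2l+1 = 9 values of m_l.
For m_l = -1: cos θ = -1/√20, θ ≈ 102.92°.

|L| = 2√5 ℏ ≈ 4.472ℏ; 9 values; θ(m_l=-1) ≈ 102.92°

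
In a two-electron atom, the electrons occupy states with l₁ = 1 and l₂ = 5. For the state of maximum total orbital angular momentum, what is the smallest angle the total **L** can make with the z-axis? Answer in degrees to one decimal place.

L runs from |1 − 5| = 4 to 1 + 5 = 6.
Allowed values: L = 4, 5, 6.
The maximum is L = 6, with |L_tot| = ℏ√(6·7) = √42 ℏ.
The minimum angle with z is arccos(6/√42) ≈ 22.2°.

θ_min ≈ 22.2°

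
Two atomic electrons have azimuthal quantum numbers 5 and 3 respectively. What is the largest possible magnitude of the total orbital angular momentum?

|L_tot|_max = 6√2 ℏ ≈ 8.485ℏ

By the triangle rule, |l₁ − l₂| ≤ L ≤ l₁ + l₂.
Allowed values: L = 2, 3, 4, 5, 6, 7, 8.
The largest magnitude corresponds to L = 8: |L_tot| = ℏ√(8·9) = 6√2 ℏ.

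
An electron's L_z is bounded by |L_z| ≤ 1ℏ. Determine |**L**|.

|L| = √2 ℏ ≈ 1.414ℏ

The maximum L_z equals lℏ, giving l = 1.
|L| = √(l(l+1)) ℏ = √2 ℏ.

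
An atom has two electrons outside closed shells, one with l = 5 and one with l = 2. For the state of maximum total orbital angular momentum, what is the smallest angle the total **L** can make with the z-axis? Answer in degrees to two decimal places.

By the triangle rule, |l₁ − l₂| ≤ L ≤ l₁ + l₂.
So L can be 3, 4, 5, 6, 7.
The maximum is L = 7, with |L_tot| = ℏ√(7·8) = 2√14 ℏ.
The minimum angle with z is arccos(7/√56) ≈ 20.70°.

θ_min ≈ 20.70°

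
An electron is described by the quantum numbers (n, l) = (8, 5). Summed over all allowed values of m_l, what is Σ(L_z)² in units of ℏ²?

m_l runs from −5 to 5, i.e. {-5, -4, -3, -2, -1, 0, 1, 2, 3, 4, 5}.
Σ m_l² = l(l+1)(2l+1)/3 = 5·6·11/3 = 110.

Σ(L_z)² = 110 ℏ²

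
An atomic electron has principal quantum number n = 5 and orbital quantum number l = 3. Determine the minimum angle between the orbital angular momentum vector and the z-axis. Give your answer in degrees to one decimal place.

θ_min ≈ 30.0°

|L| = √(l(l+1)) ℏ = 2√3 ℏ.
The smallest angle corresponds to the largest L_z, i.e. m_l = l = 3, giving L_z = 3ℏ.
cos θ_min = 3/√12, so θ_min ≈ 30.0°.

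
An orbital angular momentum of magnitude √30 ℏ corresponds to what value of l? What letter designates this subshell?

l = 5 (h orbital)

(|L|/ℏ)² = l(l+1) = 30.
Solving: l = 5.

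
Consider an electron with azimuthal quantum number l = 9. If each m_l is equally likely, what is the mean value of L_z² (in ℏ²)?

m_l ∈ {-9, -8, -7, -6, -5, -4, -3, -2, -1, 0, 1, 2, 3, 4, 5, 6, 7, 8, 9}.
⟨L_z²⟩ = ℏ²·l(l+1)/3 = 30ℏ².

⟨L_z²⟩ = 30 ℏ²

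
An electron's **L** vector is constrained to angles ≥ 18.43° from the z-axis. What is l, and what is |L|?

l = 9, |L| = 3√10 ℏ ≈ 9.487ℏ

At minimum angle, m_l = l, so cos θ = l/√(l(l+1)); cos²θ = l/(l+1) = 0.9001.
Solving: l = 9.
Then |L| = ℏ√(9·10) = 3√10 ℏ.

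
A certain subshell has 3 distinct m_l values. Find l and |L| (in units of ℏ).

l = 1, |L| = √2 ℏ ≈ 1.414ℏ

2l + 1 = 3 ⇒ l = 1.
Then |L| = √(l(l+1)) ℏ = √2 ℏ.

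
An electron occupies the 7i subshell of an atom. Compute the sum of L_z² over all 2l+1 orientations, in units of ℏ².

7i means n = 7, l = 6.
The allowed m_l values are -6, -5, -4, -3, -2, -1, 0, 1, 2, 3, 4, 5, 6.
Σ m_l² = 2·(1 + 4 + 9 + 16 + 25 + 36) = 182.

Σ(L_z)² = 182 ℏ²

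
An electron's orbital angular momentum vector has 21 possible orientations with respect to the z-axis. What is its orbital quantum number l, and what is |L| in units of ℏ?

l = 10, |L| = √110 ℏ ≈ 10.488ℏ

2l + 1 = 21 ⇒ l = 10.
|L| = ℏ√(l(l+1)) = ℏ√(10·11) = √110 ℏ.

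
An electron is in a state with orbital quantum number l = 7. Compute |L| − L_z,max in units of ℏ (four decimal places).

|L| = 2√14 ℏ ≈ 7.4833ℏ, while L_z,max = lℏ = 7ℏ.
The difference is (2√14 − 7)ℏ ≈ 0.4833ℏ.

|L| − L_z,max ≈ 0.4833ℏ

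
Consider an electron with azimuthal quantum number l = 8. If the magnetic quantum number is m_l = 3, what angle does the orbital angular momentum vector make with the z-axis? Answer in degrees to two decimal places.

θ ≈ 69.30°

|L| = ℏ√(l(l+1)) = 6√2 ℏ.
L_z = m_l ℏ = 3ℏ.
cos θ = L_z/|L| = 3/√72, so θ ≈ 69.30°.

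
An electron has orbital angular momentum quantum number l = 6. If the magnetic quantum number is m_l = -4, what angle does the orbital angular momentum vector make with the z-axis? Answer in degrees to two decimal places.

|L|² = l(l+1)ℏ² = 42ℏ², so |L| = √42 ℏ.
L_z = m_l ℏ = −4ℏ.
cos θ = L_z/|L| = -4/√42, so θ ≈ 128.11°.

θ ≈ 128.11°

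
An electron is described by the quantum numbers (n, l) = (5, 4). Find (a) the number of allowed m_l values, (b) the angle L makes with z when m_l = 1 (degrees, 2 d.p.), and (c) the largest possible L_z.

There are 2l+1 = 9 values of m_l.
For m_l = 1: cos θ = 1/√20, θ ≈ 77.08°.
L_z,max = lℏ = 4ℏ.

9 values; θ(m_l=1) ≈ 77.08°; L_z,max = 4ℏ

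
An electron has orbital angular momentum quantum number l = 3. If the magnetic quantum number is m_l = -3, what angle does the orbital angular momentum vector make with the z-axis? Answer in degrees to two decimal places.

θ ≈ 150.00°

|L|² = l(l+1)ℏ² = 12ℏ², so |L| = 2√3 ℏ.
L_z = m_l ℏ = −3ℏ.
cos θ = L_z/|L| = -3/√12, so θ ≈ 150.00°.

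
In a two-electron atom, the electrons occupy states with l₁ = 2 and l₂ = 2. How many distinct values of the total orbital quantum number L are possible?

5

Angular momentum addition gives L = |l₁ − l₂|, …, l₁ + l₂.
Allowed values: L = 0, 1, 2, 3, 4.
That is 5 values.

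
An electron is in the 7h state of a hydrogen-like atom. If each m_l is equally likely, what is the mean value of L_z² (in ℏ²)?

⟨L_z²⟩ = 10 ℏ²

7h means n = 7, l = 5.
m_l runs from −5 to 5, i.e. {-5, -4, -3, -2, -1, 0, 1, 2, 3, 4, 5}.
Average of L_z² over 11 states: 110/11 ℏ² = 10 ℏ².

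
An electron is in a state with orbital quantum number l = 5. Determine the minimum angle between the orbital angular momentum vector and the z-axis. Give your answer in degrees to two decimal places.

θ_min ≈ 24.09°

|L| = √(l(l+1)) ℏ = √30 ℏ.
The smallest angle corresponds to the largest L_z, i.e. m_l = l = 5, giving L_z = 5ℏ.
cos θ_min = 5/√30, so θ_min ≈ 24.09°.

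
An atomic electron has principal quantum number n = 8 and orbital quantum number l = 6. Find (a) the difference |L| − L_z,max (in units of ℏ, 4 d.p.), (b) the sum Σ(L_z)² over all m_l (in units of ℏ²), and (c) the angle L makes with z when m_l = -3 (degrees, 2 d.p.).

|L| − L_z,max = (√42 − 6)ℏ ≈ 0.4807ℏ.
Σ m_l² = 182, so Σ(L_z)² = 182 ℏ².
For m_l = -3: cos θ = -3/√42, θ ≈ 117.58°.

|L|−L_z,max ≈ 0.4807ℏ; Σ(L_z)² = 182 ℏ²; θ(m_l=-3) ≈ 117.58°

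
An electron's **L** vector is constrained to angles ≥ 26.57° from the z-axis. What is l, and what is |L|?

cos θ_min = l/√(l(l+1)) = √(l/(l+1)), so l/(l+1) = cos²(26.57°) = 0.7999.
Thus l = 0.7999/(1 − 0.7999) ≈ 4.
Then |L| = ℏ√(4·5) = 2√5 ℏ.

l = 4, |L| = 2√5 ℏ ≈ 4.472ℏ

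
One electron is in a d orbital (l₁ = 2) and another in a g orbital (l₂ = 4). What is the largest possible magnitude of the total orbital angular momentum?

By the triangle rule, |l₁ − l₂| ≤ L ≤ l₁ + l₂.
So L can be 2, 3, 4, 5, 6.
The largest magnitude corresponds to L = 6: |L_tot| = ℏ√(6·7) = √42 ℏ.

|L_tot|_max = √42 ℏ ≈ 6.481ℏ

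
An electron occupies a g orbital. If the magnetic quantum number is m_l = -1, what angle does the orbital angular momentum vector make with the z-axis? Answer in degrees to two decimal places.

θ ≈ 102.92°

For a g orbital, l = 4.
|L| = ℏ√(l(l+1)) = 2√5 ℏ.
L_z = m_l ℏ = −1ℏ.
cos θ = L_z/|L| = -1/√20, so θ ≈ 102.92°.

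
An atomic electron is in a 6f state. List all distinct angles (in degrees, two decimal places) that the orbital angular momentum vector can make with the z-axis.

θ ∈ {30.00°, 54.74°, 73.22°, 90.00°, 106.78°, 125.26°, 150.00°}

For 6f, l = 3.
|L|² = l(l+1)ℏ² = 12ℏ², so |L| = 2√3 ℏ.
cos θ = m_l/√12 for each m_l ∈ {-3, -2, -1, 0, 1, 2, 3}.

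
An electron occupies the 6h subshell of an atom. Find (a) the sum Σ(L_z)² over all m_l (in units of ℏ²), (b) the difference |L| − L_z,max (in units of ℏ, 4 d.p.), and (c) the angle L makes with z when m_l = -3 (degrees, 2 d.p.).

6h means n = 6, l = 5.
Σ m_l² = 110, so Σ(L_z)² = 110 ℏ².
|L| − L_z,max = (√30 − 5)ℏ ≈ 0.4772ℏ.
For m_l = -3: cos θ = -3/√30, θ ≈ 123.21°.

Σ(L_z)² = 110 ℏ²; |L|−L_z,max ≈ 0.4772ℏ; θ(m_l=-3) ≈ 123.21°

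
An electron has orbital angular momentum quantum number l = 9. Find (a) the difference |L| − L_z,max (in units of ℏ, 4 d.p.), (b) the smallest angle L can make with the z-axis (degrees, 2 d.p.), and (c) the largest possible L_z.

|L|−L_z,max ≈ 0.4868ℏ; θ_min ≈ 18.43°; L_z,max = 9ℏ

|L| − L_z,max = (3√10 − 9)ℏ ≈ 0.4868ℏ.
cos θ_min = 9/√90, so θ_min ≈ 18.43°.
L_z,max = lℏ = 9ℏ.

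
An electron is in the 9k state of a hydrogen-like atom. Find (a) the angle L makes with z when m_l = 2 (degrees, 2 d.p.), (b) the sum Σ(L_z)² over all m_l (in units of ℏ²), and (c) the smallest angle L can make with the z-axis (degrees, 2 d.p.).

9k means n = 9, l = 7.
For m_l = 2: cos θ = 2/√56, θ ≈ 74.50°.
Σ m_l² = 280, so Σ(L_z)² = 280 ℏ².
cos θ_min = 7/√56, so θ_min ≈ 20.70°.

θ(m_l=2) ≈ 74.50°; Σ(L_z)² = 280 ℏ²; θ_min ≈ 20.70°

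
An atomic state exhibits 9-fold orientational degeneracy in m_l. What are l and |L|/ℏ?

Since there are 2l+1 = 9 values of m_l, l = 4.
|L| = ℏ√(l(l+1)) = ℏ√(4·5) = 2√5 ℏ.

l = 4, |L| = 2√5 ℏ ≈ 4.472ℏ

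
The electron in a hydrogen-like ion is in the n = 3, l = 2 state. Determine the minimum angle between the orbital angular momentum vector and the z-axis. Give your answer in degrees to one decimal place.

θ_min ≈ 35.3°

|L| = ℏ√(l(l+1)) = √6 ℏ.
The smallest angle corresponds to the largest L_z, i.e. m_l = l = 2, giving L_z = 2ℏ.
cos θ_min = 2/√6, so θ_min ≈ 35.3°.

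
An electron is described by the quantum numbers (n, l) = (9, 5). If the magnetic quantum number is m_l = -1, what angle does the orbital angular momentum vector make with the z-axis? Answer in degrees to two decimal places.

|L| = √(l(l+1)) ℏ = √30 ℏ.
L_z = m_l ℏ = −1ℏ.
cos θ = L_z/|L| = -1/√30, so θ ≈ 100.52°.

θ ≈ 100.52°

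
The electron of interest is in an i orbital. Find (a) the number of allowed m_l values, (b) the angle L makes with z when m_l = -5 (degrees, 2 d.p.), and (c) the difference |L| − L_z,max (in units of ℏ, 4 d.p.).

13 values; θ(m_l=-5) ≈ 140.49°; |L|−L_z,max ≈ 0.4807ℏ

I corresponds to l = 6.
There are 2l+1 = 13 values of m_l.
For m_l = -5: cos θ = -5/√42, θ ≈ 140.49°.
|L| − L_z,max = (√42 − 6)ℏ ≈ 0.4807ℏ.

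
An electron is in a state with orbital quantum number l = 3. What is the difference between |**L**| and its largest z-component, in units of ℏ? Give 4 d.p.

|L| − L_z,max ≈ 0.4641ℏ

|L| = 2√3 ℏ ≈ 3.4641ℏ, while L_z,max = lℏ = 3ℏ.
The difference is (2√3 − 3)ℏ ≈ 0.4641ℏ.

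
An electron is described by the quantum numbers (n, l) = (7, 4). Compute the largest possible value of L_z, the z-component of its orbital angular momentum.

L_z,max = 4ℏ

L_z = m_l ℏ with m_l ∈ {−4, …, 4}; the maximum is m_l = 4.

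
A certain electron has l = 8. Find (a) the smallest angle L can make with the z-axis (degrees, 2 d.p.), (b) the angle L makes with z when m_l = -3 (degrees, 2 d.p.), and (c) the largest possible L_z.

cos θ_min = 8/√72, so θ_min ≈ 19.47°.
For m_l = -3: cos θ = -3/√72, θ ≈ 110.70°.
L_z,max = lℏ = 8ℏ.

θ_min ≈ 19.47°; θ(m_l=-3) ≈ 110.70°; L_z,max = 8ℏ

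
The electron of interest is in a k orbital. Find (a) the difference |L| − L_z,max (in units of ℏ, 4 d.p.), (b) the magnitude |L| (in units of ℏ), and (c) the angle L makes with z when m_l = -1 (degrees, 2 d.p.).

|L|−L_z,max ≈ 0.4833ℏ; |L| = 2√14 ℏ ≈ 7.483ℏ; θ(m_l=-1) ≈ 97.68°

A k state has l = 7.
|L| − L_z,max = (2√14 − 7)ℏ ≈ 0.4833ℏ.
|L| = ℏ√(7·8) = 2√14 ℏ ≈ 7.483ℏ.
For m_l = -1: cos θ = -1/√56, θ ≈ 97.68°.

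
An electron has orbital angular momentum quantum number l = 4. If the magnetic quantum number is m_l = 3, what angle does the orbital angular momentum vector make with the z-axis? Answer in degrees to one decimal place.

|L|² = l(l+1)ℏ² = 20ℏ², so |L| = 2√5 ℏ.
L_z = m_l ℏ = 3ℏ.
cos θ = L_z/|L| = 3/√20, so θ ≈ 47.9°.

θ ≈ 47.9°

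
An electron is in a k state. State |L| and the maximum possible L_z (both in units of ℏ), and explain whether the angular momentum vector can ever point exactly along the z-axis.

No: L_z,max = 7ℏ < |L| = 2√14 ℏ ≈ 7.483ℏ

A k state has l = 7.
|L| = 2√14 ℏ ≈ 7.4833ℏ, while L_z,max = lℏ = 7ℏ.
Since |L| > L_z,max, the vector can never point exactly along z; the closest it comes is θ_min = arccos(7/√56) ≈ 20.7°.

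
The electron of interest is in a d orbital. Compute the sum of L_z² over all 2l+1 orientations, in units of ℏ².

For a d orbital, l = 2.
The allowed m_l values are -2, -1, 0, 1, 2.
Summing m² from −2 to 2: Σ m_l² = 10.

Σ(L_z)² = 10 ℏ²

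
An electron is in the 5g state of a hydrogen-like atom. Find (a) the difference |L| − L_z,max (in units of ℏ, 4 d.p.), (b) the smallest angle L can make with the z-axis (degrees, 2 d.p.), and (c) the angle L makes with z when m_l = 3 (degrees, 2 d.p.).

|L|−L_z,max ≈ 0.4721ℏ; θ_min ≈ 26.57°; θ(m_l=3) ≈ 47.87°

5g means n = 5, l = 4.
|L| − L_z,max = (2√5 − 4)ℏ ≈ 0.4721ℏ.
cos θ_min = 4/√20, so θ_min ≈ 26.57°.
For m_l = 3: cos θ = 3/√20, θ ≈ 47.87°.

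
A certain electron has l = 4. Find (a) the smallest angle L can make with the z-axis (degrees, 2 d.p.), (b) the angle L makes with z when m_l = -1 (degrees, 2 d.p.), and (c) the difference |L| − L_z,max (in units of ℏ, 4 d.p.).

cos θ_min = 4/√20, so θ_min ≈ 26.57°.
For m_l = -1: cos θ = -1/√20, θ ≈ 102.92°.
|L| − L_z,max = (2√5 − 4)ℏ ≈ 0.4721ℏ.

θ_min ≈ 26.57°; θ(m_l=-1) ≈ 102.92°; |L|−L_z,max ≈ 0.4721ℏ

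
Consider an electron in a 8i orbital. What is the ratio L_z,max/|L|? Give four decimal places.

The 8i subshell has l = 6.
|L| = √42 ℏ ≈ 6.4807ℏ, while L_z,max = lℏ = 6ℏ.
L_z,max/|L| = 6/√42 = 0.9258.

L_z,max/|L| = 0.9258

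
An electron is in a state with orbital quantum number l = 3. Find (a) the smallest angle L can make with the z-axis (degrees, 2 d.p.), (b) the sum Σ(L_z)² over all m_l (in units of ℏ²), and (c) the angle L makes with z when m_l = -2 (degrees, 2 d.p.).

θ_min ≈ 30.00°; Σ(L_z)² = 28 ℏ²; θ(m_l=-2) ≈ 125.26°

cos θ_min = 3/√12, so θ_min ≈ 30.00°.
Σ m_l² = 28, so Σ(L_z)² = 28 ℏ².
For m_l = -2: cos θ = -2/√12, θ ≈ 125.26°.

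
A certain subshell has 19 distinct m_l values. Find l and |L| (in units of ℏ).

19 = 2l + 1, so l = (19−1)/2 = 9.
Then |L| = √(l(l+1)) ℏ = 3√10 ℏ.

l = 9, |L| = 3√10 ℏ ≈ 9.487ℏ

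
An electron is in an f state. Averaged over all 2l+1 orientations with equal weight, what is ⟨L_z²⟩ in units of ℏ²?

⟨L_z²⟩ = 4 ℏ²

An f state has l = 3.
The allowed m_l values are -3, -2, -1, 0, 1, 2, 3.
Average of L_z² over 7 states: 28/7 ℏ² = 4 ℏ².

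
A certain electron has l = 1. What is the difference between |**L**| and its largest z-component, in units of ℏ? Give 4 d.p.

|L| = √2 ℏ ≈ 1.4142ℏ, while L_z,max = lℏ = 1ℏ.
The difference is (√2 − 1)ℏ ≈ 0.4142ℏ.

|L| − L_z,max ≈ 0.4142ℏ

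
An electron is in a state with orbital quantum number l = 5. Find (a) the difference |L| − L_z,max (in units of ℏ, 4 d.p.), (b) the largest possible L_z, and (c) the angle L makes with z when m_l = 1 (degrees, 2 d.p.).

|L| − L_z,max = (√30 − 5)ℏ ≈ 0.4772ℏ.
L_z,max = lℏ = 5ℏ.
For m_l = 1: cos θ = 1/√30, θ ≈ 79.48°.

|L|−L_z,max ≈ 0.4772ℏ; L_z,max = 5ℏ; θ(m_l=1) ≈ 79.48°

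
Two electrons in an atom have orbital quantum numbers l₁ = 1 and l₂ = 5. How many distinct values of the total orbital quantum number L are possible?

3

By the triangle rule, |l₁ − l₂| ≤ L ≤ l₁ + l₂.
Allowed values: L = 4, 5, 6.
That is 3 values.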